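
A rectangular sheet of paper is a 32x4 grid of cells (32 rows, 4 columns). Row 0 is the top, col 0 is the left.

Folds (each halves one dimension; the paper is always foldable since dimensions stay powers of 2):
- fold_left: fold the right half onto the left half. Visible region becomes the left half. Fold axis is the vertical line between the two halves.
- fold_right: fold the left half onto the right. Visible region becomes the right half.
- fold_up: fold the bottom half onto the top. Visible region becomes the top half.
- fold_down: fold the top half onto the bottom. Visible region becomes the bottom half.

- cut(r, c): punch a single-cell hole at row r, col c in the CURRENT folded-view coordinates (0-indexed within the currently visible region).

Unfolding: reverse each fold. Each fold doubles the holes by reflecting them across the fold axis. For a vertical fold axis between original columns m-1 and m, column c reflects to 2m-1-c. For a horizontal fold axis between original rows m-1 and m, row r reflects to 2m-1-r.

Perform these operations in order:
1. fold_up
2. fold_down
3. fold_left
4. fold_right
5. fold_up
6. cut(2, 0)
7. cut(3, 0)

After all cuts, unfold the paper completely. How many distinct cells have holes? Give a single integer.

Answer: 64

Derivation:
Op 1 fold_up: fold axis h@16; visible region now rows[0,16) x cols[0,4) = 16x4
Op 2 fold_down: fold axis h@8; visible region now rows[8,16) x cols[0,4) = 8x4
Op 3 fold_left: fold axis v@2; visible region now rows[8,16) x cols[0,2) = 8x2
Op 4 fold_right: fold axis v@1; visible region now rows[8,16) x cols[1,2) = 8x1
Op 5 fold_up: fold axis h@12; visible region now rows[8,12) x cols[1,2) = 4x1
Op 6 cut(2, 0): punch at orig (10,1); cuts so far [(10, 1)]; region rows[8,12) x cols[1,2) = 4x1
Op 7 cut(3, 0): punch at orig (11,1); cuts so far [(10, 1), (11, 1)]; region rows[8,12) x cols[1,2) = 4x1
Unfold 1 (reflect across h@12): 4 holes -> [(10, 1), (11, 1), (12, 1), (13, 1)]
Unfold 2 (reflect across v@1): 8 holes -> [(10, 0), (10, 1), (11, 0), (11, 1), (12, 0), (12, 1), (13, 0), (13, 1)]
Unfold 3 (reflect across v@2): 16 holes -> [(10, 0), (10, 1), (10, 2), (10, 3), (11, 0), (11, 1), (11, 2), (11, 3), (12, 0), (12, 1), (12, 2), (12, 3), (13, 0), (13, 1), (13, 2), (13, 3)]
Unfold 4 (reflect across h@8): 32 holes -> [(2, 0), (2, 1), (2, 2), (2, 3), (3, 0), (3, 1), (3, 2), (3, 3), (4, 0), (4, 1), (4, 2), (4, 3), (5, 0), (5, 1), (5, 2), (5, 3), (10, 0), (10, 1), (10, 2), (10, 3), (11, 0), (11, 1), (11, 2), (11, 3), (12, 0), (12, 1), (12, 2), (12, 3), (13, 0), (13, 1), (13, 2), (13, 3)]
Unfold 5 (reflect across h@16): 64 holes -> [(2, 0), (2, 1), (2, 2), (2, 3), (3, 0), (3, 1), (3, 2), (3, 3), (4, 0), (4, 1), (4, 2), (4, 3), (5, 0), (5, 1), (5, 2), (5, 3), (10, 0), (10, 1), (10, 2), (10, 3), (11, 0), (11, 1), (11, 2), (11, 3), (12, 0), (12, 1), (12, 2), (12, 3), (13, 0), (13, 1), (13, 2), (13, 3), (18, 0), (18, 1), (18, 2), (18, 3), (19, 0), (19, 1), (19, 2), (19, 3), (20, 0), (20, 1), (20, 2), (20, 3), (21, 0), (21, 1), (21, 2), (21, 3), (26, 0), (26, 1), (26, 2), (26, 3), (27, 0), (27, 1), (27, 2), (27, 3), (28, 0), (28, 1), (28, 2), (28, 3), (29, 0), (29, 1), (29, 2), (29, 3)]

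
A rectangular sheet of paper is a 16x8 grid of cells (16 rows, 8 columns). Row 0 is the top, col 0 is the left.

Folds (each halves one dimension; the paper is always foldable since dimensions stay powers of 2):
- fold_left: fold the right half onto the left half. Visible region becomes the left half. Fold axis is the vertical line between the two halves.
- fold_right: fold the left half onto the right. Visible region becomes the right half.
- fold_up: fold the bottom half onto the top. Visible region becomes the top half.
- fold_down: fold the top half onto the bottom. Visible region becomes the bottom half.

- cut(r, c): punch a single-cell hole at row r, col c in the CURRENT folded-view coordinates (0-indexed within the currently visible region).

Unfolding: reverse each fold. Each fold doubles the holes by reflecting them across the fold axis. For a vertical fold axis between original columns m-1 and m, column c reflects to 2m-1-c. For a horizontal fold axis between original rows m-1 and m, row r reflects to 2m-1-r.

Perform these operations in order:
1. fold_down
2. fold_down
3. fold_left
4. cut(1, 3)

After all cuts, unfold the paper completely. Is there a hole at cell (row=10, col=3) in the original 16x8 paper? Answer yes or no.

Op 1 fold_down: fold axis h@8; visible region now rows[8,16) x cols[0,8) = 8x8
Op 2 fold_down: fold axis h@12; visible region now rows[12,16) x cols[0,8) = 4x8
Op 3 fold_left: fold axis v@4; visible region now rows[12,16) x cols[0,4) = 4x4
Op 4 cut(1, 3): punch at orig (13,3); cuts so far [(13, 3)]; region rows[12,16) x cols[0,4) = 4x4
Unfold 1 (reflect across v@4): 2 holes -> [(13, 3), (13, 4)]
Unfold 2 (reflect across h@12): 4 holes -> [(10, 3), (10, 4), (13, 3), (13, 4)]
Unfold 3 (reflect across h@8): 8 holes -> [(2, 3), (2, 4), (5, 3), (5, 4), (10, 3), (10, 4), (13, 3), (13, 4)]
Holes: [(2, 3), (2, 4), (5, 3), (5, 4), (10, 3), (10, 4), (13, 3), (13, 4)]

Answer: yes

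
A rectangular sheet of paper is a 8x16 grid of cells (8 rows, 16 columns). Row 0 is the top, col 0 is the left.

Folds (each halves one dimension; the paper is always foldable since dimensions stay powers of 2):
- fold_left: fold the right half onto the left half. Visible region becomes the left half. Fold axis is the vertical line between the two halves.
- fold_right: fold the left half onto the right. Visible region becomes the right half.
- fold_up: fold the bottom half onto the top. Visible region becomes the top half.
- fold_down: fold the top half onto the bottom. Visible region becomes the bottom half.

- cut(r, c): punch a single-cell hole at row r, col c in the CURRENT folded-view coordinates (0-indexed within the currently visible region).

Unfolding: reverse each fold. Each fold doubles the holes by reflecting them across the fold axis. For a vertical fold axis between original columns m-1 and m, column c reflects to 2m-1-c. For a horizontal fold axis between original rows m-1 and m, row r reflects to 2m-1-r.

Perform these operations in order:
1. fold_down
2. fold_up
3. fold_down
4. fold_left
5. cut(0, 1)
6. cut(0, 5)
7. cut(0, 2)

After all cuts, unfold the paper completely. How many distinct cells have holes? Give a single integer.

Op 1 fold_down: fold axis h@4; visible region now rows[4,8) x cols[0,16) = 4x16
Op 2 fold_up: fold axis h@6; visible region now rows[4,6) x cols[0,16) = 2x16
Op 3 fold_down: fold axis h@5; visible region now rows[5,6) x cols[0,16) = 1x16
Op 4 fold_left: fold axis v@8; visible region now rows[5,6) x cols[0,8) = 1x8
Op 5 cut(0, 1): punch at orig (5,1); cuts so far [(5, 1)]; region rows[5,6) x cols[0,8) = 1x8
Op 6 cut(0, 5): punch at orig (5,5); cuts so far [(5, 1), (5, 5)]; region rows[5,6) x cols[0,8) = 1x8
Op 7 cut(0, 2): punch at orig (5,2); cuts so far [(5, 1), (5, 2), (5, 5)]; region rows[5,6) x cols[0,8) = 1x8
Unfold 1 (reflect across v@8): 6 holes -> [(5, 1), (5, 2), (5, 5), (5, 10), (5, 13), (5, 14)]
Unfold 2 (reflect across h@5): 12 holes -> [(4, 1), (4, 2), (4, 5), (4, 10), (4, 13), (4, 14), (5, 1), (5, 2), (5, 5), (5, 10), (5, 13), (5, 14)]
Unfold 3 (reflect across h@6): 24 holes -> [(4, 1), (4, 2), (4, 5), (4, 10), (4, 13), (4, 14), (5, 1), (5, 2), (5, 5), (5, 10), (5, 13), (5, 14), (6, 1), (6, 2), (6, 5), (6, 10), (6, 13), (6, 14), (7, 1), (7, 2), (7, 5), (7, 10), (7, 13), (7, 14)]
Unfold 4 (reflect across h@4): 48 holes -> [(0, 1), (0, 2), (0, 5), (0, 10), (0, 13), (0, 14), (1, 1), (1, 2), (1, 5), (1, 10), (1, 13), (1, 14), (2, 1), (2, 2), (2, 5), (2, 10), (2, 13), (2, 14), (3, 1), (3, 2), (3, 5), (3, 10), (3, 13), (3, 14), (4, 1), (4, 2), (4, 5), (4, 10), (4, 13), (4, 14), (5, 1), (5, 2), (5, 5), (5, 10), (5, 13), (5, 14), (6, 1), (6, 2), (6, 5), (6, 10), (6, 13), (6, 14), (7, 1), (7, 2), (7, 5), (7, 10), (7, 13), (7, 14)]

Answer: 48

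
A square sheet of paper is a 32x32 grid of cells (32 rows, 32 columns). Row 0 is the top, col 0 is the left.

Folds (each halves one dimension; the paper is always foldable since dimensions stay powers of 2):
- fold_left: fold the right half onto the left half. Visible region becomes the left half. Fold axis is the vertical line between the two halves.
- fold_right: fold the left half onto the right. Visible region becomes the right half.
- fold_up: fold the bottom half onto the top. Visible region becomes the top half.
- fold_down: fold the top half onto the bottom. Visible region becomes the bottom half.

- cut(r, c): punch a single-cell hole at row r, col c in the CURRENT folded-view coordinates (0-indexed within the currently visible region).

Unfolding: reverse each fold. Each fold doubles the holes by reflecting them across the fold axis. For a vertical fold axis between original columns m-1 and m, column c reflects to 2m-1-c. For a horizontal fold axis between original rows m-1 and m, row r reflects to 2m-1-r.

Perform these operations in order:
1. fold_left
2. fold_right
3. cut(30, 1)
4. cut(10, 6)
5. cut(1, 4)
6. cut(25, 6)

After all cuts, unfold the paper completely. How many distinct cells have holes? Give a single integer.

Op 1 fold_left: fold axis v@16; visible region now rows[0,32) x cols[0,16) = 32x16
Op 2 fold_right: fold axis v@8; visible region now rows[0,32) x cols[8,16) = 32x8
Op 3 cut(30, 1): punch at orig (30,9); cuts so far [(30, 9)]; region rows[0,32) x cols[8,16) = 32x8
Op 4 cut(10, 6): punch at orig (10,14); cuts so far [(10, 14), (30, 9)]; region rows[0,32) x cols[8,16) = 32x8
Op 5 cut(1, 4): punch at orig (1,12); cuts so far [(1, 12), (10, 14), (30, 9)]; region rows[0,32) x cols[8,16) = 32x8
Op 6 cut(25, 6): punch at orig (25,14); cuts so far [(1, 12), (10, 14), (25, 14), (30, 9)]; region rows[0,32) x cols[8,16) = 32x8
Unfold 1 (reflect across v@8): 8 holes -> [(1, 3), (1, 12), (10, 1), (10, 14), (25, 1), (25, 14), (30, 6), (30, 9)]
Unfold 2 (reflect across v@16): 16 holes -> [(1, 3), (1, 12), (1, 19), (1, 28), (10, 1), (10, 14), (10, 17), (10, 30), (25, 1), (25, 14), (25, 17), (25, 30), (30, 6), (30, 9), (30, 22), (30, 25)]

Answer: 16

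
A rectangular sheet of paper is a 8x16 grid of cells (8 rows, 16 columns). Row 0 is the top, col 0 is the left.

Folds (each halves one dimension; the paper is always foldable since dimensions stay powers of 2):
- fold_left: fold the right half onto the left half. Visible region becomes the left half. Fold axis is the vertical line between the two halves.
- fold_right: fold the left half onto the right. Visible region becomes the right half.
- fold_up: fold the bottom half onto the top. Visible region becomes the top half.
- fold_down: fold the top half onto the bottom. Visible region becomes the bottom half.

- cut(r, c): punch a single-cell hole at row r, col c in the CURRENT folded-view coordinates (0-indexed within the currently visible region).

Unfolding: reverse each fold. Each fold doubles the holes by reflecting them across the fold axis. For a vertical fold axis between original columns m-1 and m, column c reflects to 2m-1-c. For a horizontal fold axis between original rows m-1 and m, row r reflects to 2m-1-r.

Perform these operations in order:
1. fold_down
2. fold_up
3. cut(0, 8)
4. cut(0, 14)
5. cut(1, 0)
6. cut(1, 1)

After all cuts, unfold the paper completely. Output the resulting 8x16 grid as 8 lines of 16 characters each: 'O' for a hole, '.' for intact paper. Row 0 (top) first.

Answer: ........O.....O.
OO..............
OO..............
........O.....O.
........O.....O.
OO..............
OO..............
........O.....O.

Derivation:
Op 1 fold_down: fold axis h@4; visible region now rows[4,8) x cols[0,16) = 4x16
Op 2 fold_up: fold axis h@6; visible region now rows[4,6) x cols[0,16) = 2x16
Op 3 cut(0, 8): punch at orig (4,8); cuts so far [(4, 8)]; region rows[4,6) x cols[0,16) = 2x16
Op 4 cut(0, 14): punch at orig (4,14); cuts so far [(4, 8), (4, 14)]; region rows[4,6) x cols[0,16) = 2x16
Op 5 cut(1, 0): punch at orig (5,0); cuts so far [(4, 8), (4, 14), (5, 0)]; region rows[4,6) x cols[0,16) = 2x16
Op 6 cut(1, 1): punch at orig (5,1); cuts so far [(4, 8), (4, 14), (5, 0), (5, 1)]; region rows[4,6) x cols[0,16) = 2x16
Unfold 1 (reflect across h@6): 8 holes -> [(4, 8), (4, 14), (5, 0), (5, 1), (6, 0), (6, 1), (7, 8), (7, 14)]
Unfold 2 (reflect across h@4): 16 holes -> [(0, 8), (0, 14), (1, 0), (1, 1), (2, 0), (2, 1), (3, 8), (3, 14), (4, 8), (4, 14), (5, 0), (5, 1), (6, 0), (6, 1), (7, 8), (7, 14)]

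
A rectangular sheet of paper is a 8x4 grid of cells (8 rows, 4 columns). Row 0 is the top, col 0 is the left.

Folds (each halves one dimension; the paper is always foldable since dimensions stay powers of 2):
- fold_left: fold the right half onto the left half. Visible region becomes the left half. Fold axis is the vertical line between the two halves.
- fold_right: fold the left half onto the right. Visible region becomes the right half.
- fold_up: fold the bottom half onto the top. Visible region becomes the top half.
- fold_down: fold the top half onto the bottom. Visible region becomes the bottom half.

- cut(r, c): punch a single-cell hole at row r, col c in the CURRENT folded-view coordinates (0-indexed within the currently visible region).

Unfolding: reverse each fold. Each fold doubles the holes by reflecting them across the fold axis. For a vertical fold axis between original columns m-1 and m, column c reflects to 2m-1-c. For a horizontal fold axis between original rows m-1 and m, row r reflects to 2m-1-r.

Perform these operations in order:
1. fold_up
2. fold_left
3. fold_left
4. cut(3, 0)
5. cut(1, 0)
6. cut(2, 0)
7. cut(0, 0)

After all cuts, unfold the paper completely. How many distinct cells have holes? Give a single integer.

Answer: 32

Derivation:
Op 1 fold_up: fold axis h@4; visible region now rows[0,4) x cols[0,4) = 4x4
Op 2 fold_left: fold axis v@2; visible region now rows[0,4) x cols[0,2) = 4x2
Op 3 fold_left: fold axis v@1; visible region now rows[0,4) x cols[0,1) = 4x1
Op 4 cut(3, 0): punch at orig (3,0); cuts so far [(3, 0)]; region rows[0,4) x cols[0,1) = 4x1
Op 5 cut(1, 0): punch at orig (1,0); cuts so far [(1, 0), (3, 0)]; region rows[0,4) x cols[0,1) = 4x1
Op 6 cut(2, 0): punch at orig (2,0); cuts so far [(1, 0), (2, 0), (3, 0)]; region rows[0,4) x cols[0,1) = 4x1
Op 7 cut(0, 0): punch at orig (0,0); cuts so far [(0, 0), (1, 0), (2, 0), (3, 0)]; region rows[0,4) x cols[0,1) = 4x1
Unfold 1 (reflect across v@1): 8 holes -> [(0, 0), (0, 1), (1, 0), (1, 1), (2, 0), (2, 1), (3, 0), (3, 1)]
Unfold 2 (reflect across v@2): 16 holes -> [(0, 0), (0, 1), (0, 2), (0, 3), (1, 0), (1, 1), (1, 2), (1, 3), (2, 0), (2, 1), (2, 2), (2, 3), (3, 0), (3, 1), (3, 2), (3, 3)]
Unfold 3 (reflect across h@4): 32 holes -> [(0, 0), (0, 1), (0, 2), (0, 3), (1, 0), (1, 1), (1, 2), (1, 3), (2, 0), (2, 1), (2, 2), (2, 3), (3, 0), (3, 1), (3, 2), (3, 3), (4, 0), (4, 1), (4, 2), (4, 3), (5, 0), (5, 1), (5, 2), (5, 3), (6, 0), (6, 1), (6, 2), (6, 3), (7, 0), (7, 1), (7, 2), (7, 3)]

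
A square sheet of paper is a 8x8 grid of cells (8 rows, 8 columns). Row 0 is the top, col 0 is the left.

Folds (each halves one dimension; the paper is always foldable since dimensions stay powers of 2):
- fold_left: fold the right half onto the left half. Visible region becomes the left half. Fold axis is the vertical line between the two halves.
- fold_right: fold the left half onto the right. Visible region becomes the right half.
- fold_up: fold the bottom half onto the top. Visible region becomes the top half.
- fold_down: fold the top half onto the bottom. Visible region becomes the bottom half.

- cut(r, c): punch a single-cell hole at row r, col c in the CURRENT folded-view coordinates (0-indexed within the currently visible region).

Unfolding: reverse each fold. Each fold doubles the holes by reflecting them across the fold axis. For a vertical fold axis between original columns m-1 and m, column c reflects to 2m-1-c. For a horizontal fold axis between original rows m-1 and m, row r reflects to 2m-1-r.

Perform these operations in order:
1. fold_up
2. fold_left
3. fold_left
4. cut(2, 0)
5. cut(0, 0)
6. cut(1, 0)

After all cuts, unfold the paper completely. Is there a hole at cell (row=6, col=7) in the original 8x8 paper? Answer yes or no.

Answer: yes

Derivation:
Op 1 fold_up: fold axis h@4; visible region now rows[0,4) x cols[0,8) = 4x8
Op 2 fold_left: fold axis v@4; visible region now rows[0,4) x cols[0,4) = 4x4
Op 3 fold_left: fold axis v@2; visible region now rows[0,4) x cols[0,2) = 4x2
Op 4 cut(2, 0): punch at orig (2,0); cuts so far [(2, 0)]; region rows[0,4) x cols[0,2) = 4x2
Op 5 cut(0, 0): punch at orig (0,0); cuts so far [(0, 0), (2, 0)]; region rows[0,4) x cols[0,2) = 4x2
Op 6 cut(1, 0): punch at orig (1,0); cuts so far [(0, 0), (1, 0), (2, 0)]; region rows[0,4) x cols[0,2) = 4x2
Unfold 1 (reflect across v@2): 6 holes -> [(0, 0), (0, 3), (1, 0), (1, 3), (2, 0), (2, 3)]
Unfold 2 (reflect across v@4): 12 holes -> [(0, 0), (0, 3), (0, 4), (0, 7), (1, 0), (1, 3), (1, 4), (1, 7), (2, 0), (2, 3), (2, 4), (2, 7)]
Unfold 3 (reflect across h@4): 24 holes -> [(0, 0), (0, 3), (0, 4), (0, 7), (1, 0), (1, 3), (1, 4), (1, 7), (2, 0), (2, 3), (2, 4), (2, 7), (5, 0), (5, 3), (5, 4), (5, 7), (6, 0), (6, 3), (6, 4), (6, 7), (7, 0), (7, 3), (7, 4), (7, 7)]
Holes: [(0, 0), (0, 3), (0, 4), (0, 7), (1, 0), (1, 3), (1, 4), (1, 7), (2, 0), (2, 3), (2, 4), (2, 7), (5, 0), (5, 3), (5, 4), (5, 7), (6, 0), (6, 3), (6, 4), (6, 7), (7, 0), (7, 3), (7, 4), (7, 7)]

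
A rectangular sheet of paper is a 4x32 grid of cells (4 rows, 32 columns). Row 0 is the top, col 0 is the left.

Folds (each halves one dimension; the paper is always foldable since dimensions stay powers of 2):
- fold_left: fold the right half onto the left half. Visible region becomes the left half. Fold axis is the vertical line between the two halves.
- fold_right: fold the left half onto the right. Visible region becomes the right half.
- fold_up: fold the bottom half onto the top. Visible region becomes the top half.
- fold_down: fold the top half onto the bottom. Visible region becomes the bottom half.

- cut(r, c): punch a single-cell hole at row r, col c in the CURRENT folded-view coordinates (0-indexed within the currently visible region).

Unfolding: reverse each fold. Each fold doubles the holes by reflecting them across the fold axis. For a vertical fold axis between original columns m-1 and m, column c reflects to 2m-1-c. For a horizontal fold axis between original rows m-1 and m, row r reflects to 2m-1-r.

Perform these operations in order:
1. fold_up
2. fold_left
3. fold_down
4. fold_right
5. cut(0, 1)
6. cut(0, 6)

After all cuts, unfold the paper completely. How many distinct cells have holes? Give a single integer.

Op 1 fold_up: fold axis h@2; visible region now rows[0,2) x cols[0,32) = 2x32
Op 2 fold_left: fold axis v@16; visible region now rows[0,2) x cols[0,16) = 2x16
Op 3 fold_down: fold axis h@1; visible region now rows[1,2) x cols[0,16) = 1x16
Op 4 fold_right: fold axis v@8; visible region now rows[1,2) x cols[8,16) = 1x8
Op 5 cut(0, 1): punch at orig (1,9); cuts so far [(1, 9)]; region rows[1,2) x cols[8,16) = 1x8
Op 6 cut(0, 6): punch at orig (1,14); cuts so far [(1, 9), (1, 14)]; region rows[1,2) x cols[8,16) = 1x8
Unfold 1 (reflect across v@8): 4 holes -> [(1, 1), (1, 6), (1, 9), (1, 14)]
Unfold 2 (reflect across h@1): 8 holes -> [(0, 1), (0, 6), (0, 9), (0, 14), (1, 1), (1, 6), (1, 9), (1, 14)]
Unfold 3 (reflect across v@16): 16 holes -> [(0, 1), (0, 6), (0, 9), (0, 14), (0, 17), (0, 22), (0, 25), (0, 30), (1, 1), (1, 6), (1, 9), (1, 14), (1, 17), (1, 22), (1, 25), (1, 30)]
Unfold 4 (reflect across h@2): 32 holes -> [(0, 1), (0, 6), (0, 9), (0, 14), (0, 17), (0, 22), (0, 25), (0, 30), (1, 1), (1, 6), (1, 9), (1, 14), (1, 17), (1, 22), (1, 25), (1, 30), (2, 1), (2, 6), (2, 9), (2, 14), (2, 17), (2, 22), (2, 25), (2, 30), (3, 1), (3, 6), (3, 9), (3, 14), (3, 17), (3, 22), (3, 25), (3, 30)]

Answer: 32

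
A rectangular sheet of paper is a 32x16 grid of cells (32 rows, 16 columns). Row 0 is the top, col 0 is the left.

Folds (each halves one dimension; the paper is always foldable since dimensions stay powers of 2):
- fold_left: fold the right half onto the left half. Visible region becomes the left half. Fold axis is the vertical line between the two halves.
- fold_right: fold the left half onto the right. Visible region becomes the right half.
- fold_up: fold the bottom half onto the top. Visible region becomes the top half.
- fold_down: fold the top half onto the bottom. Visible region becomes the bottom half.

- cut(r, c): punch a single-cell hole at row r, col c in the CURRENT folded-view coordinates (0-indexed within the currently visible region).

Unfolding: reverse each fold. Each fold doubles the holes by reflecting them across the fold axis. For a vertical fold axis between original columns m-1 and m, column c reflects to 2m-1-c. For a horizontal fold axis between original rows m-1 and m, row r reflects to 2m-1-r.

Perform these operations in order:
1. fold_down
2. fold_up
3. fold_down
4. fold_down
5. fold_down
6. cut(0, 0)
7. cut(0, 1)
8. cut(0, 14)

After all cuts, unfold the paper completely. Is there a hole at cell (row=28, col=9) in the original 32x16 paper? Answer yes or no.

Answer: no

Derivation:
Op 1 fold_down: fold axis h@16; visible region now rows[16,32) x cols[0,16) = 16x16
Op 2 fold_up: fold axis h@24; visible region now rows[16,24) x cols[0,16) = 8x16
Op 3 fold_down: fold axis h@20; visible region now rows[20,24) x cols[0,16) = 4x16
Op 4 fold_down: fold axis h@22; visible region now rows[22,24) x cols[0,16) = 2x16
Op 5 fold_down: fold axis h@23; visible region now rows[23,24) x cols[0,16) = 1x16
Op 6 cut(0, 0): punch at orig (23,0); cuts so far [(23, 0)]; region rows[23,24) x cols[0,16) = 1x16
Op 7 cut(0, 1): punch at orig (23,1); cuts so far [(23, 0), (23, 1)]; region rows[23,24) x cols[0,16) = 1x16
Op 8 cut(0, 14): punch at orig (23,14); cuts so far [(23, 0), (23, 1), (23, 14)]; region rows[23,24) x cols[0,16) = 1x16
Unfold 1 (reflect across h@23): 6 holes -> [(22, 0), (22, 1), (22, 14), (23, 0), (23, 1), (23, 14)]
Unfold 2 (reflect across h@22): 12 holes -> [(20, 0), (20, 1), (20, 14), (21, 0), (21, 1), (21, 14), (22, 0), (22, 1), (22, 14), (23, 0), (23, 1), (23, 14)]
Unfold 3 (reflect across h@20): 24 holes -> [(16, 0), (16, 1), (16, 14), (17, 0), (17, 1), (17, 14), (18, 0), (18, 1), (18, 14), (19, 0), (19, 1), (19, 14), (20, 0), (20, 1), (20, 14), (21, 0), (21, 1), (21, 14), (22, 0), (22, 1), (22, 14), (23, 0), (23, 1), (23, 14)]
Unfold 4 (reflect across h@24): 48 holes -> [(16, 0), (16, 1), (16, 14), (17, 0), (17, 1), (17, 14), (18, 0), (18, 1), (18, 14), (19, 0), (19, 1), (19, 14), (20, 0), (20, 1), (20, 14), (21, 0), (21, 1), (21, 14), (22, 0), (22, 1), (22, 14), (23, 0), (23, 1), (23, 14), (24, 0), (24, 1), (24, 14), (25, 0), (25, 1), (25, 14), (26, 0), (26, 1), (26, 14), (27, 0), (27, 1), (27, 14), (28, 0), (28, 1), (28, 14), (29, 0), (29, 1), (29, 14), (30, 0), (30, 1), (30, 14), (31, 0), (31, 1), (31, 14)]
Unfold 5 (reflect across h@16): 96 holes -> [(0, 0), (0, 1), (0, 14), (1, 0), (1, 1), (1, 14), (2, 0), (2, 1), (2, 14), (3, 0), (3, 1), (3, 14), (4, 0), (4, 1), (4, 14), (5, 0), (5, 1), (5, 14), (6, 0), (6, 1), (6, 14), (7, 0), (7, 1), (7, 14), (8, 0), (8, 1), (8, 14), (9, 0), (9, 1), (9, 14), (10, 0), (10, 1), (10, 14), (11, 0), (11, 1), (11, 14), (12, 0), (12, 1), (12, 14), (13, 0), (13, 1), (13, 14), (14, 0), (14, 1), (14, 14), (15, 0), (15, 1), (15, 14), (16, 0), (16, 1), (16, 14), (17, 0), (17, 1), (17, 14), (18, 0), (18, 1), (18, 14), (19, 0), (19, 1), (19, 14), (20, 0), (20, 1), (20, 14), (21, 0), (21, 1), (21, 14), (22, 0), (22, 1), (22, 14), (23, 0), (23, 1), (23, 14), (24, 0), (24, 1), (24, 14), (25, 0), (25, 1), (25, 14), (26, 0), (26, 1), (26, 14), (27, 0), (27, 1), (27, 14), (28, 0), (28, 1), (28, 14), (29, 0), (29, 1), (29, 14), (30, 0), (30, 1), (30, 14), (31, 0), (31, 1), (31, 14)]
Holes: [(0, 0), (0, 1), (0, 14), (1, 0), (1, 1), (1, 14), (2, 0), (2, 1), (2, 14), (3, 0), (3, 1), (3, 14), (4, 0), (4, 1), (4, 14), (5, 0), (5, 1), (5, 14), (6, 0), (6, 1), (6, 14), (7, 0), (7, 1), (7, 14), (8, 0), (8, 1), (8, 14), (9, 0), (9, 1), (9, 14), (10, 0), (10, 1), (10, 14), (11, 0), (11, 1), (11, 14), (12, 0), (12, 1), (12, 14), (13, 0), (13, 1), (13, 14), (14, 0), (14, 1), (14, 14), (15, 0), (15, 1), (15, 14), (16, 0), (16, 1), (16, 14), (17, 0), (17, 1), (17, 14), (18, 0), (18, 1), (18, 14), (19, 0), (19, 1), (19, 14), (20, 0), (20, 1), (20, 14), (21, 0), (21, 1), (21, 14), (22, 0), (22, 1), (22, 14), (23, 0), (23, 1), (23, 14), (24, 0), (24, 1), (24, 14), (25, 0), (25, 1), (25, 14), (26, 0), (26, 1), (26, 14), (27, 0), (27, 1), (27, 14), (28, 0), (28, 1), (28, 14), (29, 0), (29, 1), (29, 14), (30, 0), (30, 1), (30, 14), (31, 0), (31, 1), (31, 14)]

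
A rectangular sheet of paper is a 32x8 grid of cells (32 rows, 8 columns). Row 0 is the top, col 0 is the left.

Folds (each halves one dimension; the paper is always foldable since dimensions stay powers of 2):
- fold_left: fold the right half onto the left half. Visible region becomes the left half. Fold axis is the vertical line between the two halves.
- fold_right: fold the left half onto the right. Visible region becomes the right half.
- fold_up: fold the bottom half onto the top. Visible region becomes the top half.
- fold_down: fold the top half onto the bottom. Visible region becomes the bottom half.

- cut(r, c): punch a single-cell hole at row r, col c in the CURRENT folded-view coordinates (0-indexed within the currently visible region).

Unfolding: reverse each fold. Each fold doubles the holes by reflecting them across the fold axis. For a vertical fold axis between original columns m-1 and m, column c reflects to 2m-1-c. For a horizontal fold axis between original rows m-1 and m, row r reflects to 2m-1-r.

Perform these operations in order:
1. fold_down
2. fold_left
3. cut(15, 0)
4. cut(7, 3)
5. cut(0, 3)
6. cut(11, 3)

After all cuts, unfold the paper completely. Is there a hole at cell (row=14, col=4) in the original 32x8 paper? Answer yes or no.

Op 1 fold_down: fold axis h@16; visible region now rows[16,32) x cols[0,8) = 16x8
Op 2 fold_left: fold axis v@4; visible region now rows[16,32) x cols[0,4) = 16x4
Op 3 cut(15, 0): punch at orig (31,0); cuts so far [(31, 0)]; region rows[16,32) x cols[0,4) = 16x4
Op 4 cut(7, 3): punch at orig (23,3); cuts so far [(23, 3), (31, 0)]; region rows[16,32) x cols[0,4) = 16x4
Op 5 cut(0, 3): punch at orig (16,3); cuts so far [(16, 3), (23, 3), (31, 0)]; region rows[16,32) x cols[0,4) = 16x4
Op 6 cut(11, 3): punch at orig (27,3); cuts so far [(16, 3), (23, 3), (27, 3), (31, 0)]; region rows[16,32) x cols[0,4) = 16x4
Unfold 1 (reflect across v@4): 8 holes -> [(16, 3), (16, 4), (23, 3), (23, 4), (27, 3), (27, 4), (31, 0), (31, 7)]
Unfold 2 (reflect across h@16): 16 holes -> [(0, 0), (0, 7), (4, 3), (4, 4), (8, 3), (8, 4), (15, 3), (15, 4), (16, 3), (16, 4), (23, 3), (23, 4), (27, 3), (27, 4), (31, 0), (31, 7)]
Holes: [(0, 0), (0, 7), (4, 3), (4, 4), (8, 3), (8, 4), (15, 3), (15, 4), (16, 3), (16, 4), (23, 3), (23, 4), (27, 3), (27, 4), (31, 0), (31, 7)]

Answer: no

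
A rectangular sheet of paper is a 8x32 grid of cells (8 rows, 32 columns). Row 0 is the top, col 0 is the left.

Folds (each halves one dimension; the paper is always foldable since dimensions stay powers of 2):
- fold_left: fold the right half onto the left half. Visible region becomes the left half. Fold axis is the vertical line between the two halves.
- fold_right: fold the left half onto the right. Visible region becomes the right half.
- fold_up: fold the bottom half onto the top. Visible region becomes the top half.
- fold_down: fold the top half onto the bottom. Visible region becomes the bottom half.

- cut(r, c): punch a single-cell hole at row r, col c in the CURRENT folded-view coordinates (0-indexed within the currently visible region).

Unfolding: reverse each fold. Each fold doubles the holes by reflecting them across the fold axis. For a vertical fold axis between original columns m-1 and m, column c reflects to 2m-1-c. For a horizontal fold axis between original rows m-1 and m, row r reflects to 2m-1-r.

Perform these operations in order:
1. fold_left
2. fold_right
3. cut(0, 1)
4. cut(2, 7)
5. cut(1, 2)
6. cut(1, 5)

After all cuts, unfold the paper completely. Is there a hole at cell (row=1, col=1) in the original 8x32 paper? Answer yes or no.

Op 1 fold_left: fold axis v@16; visible region now rows[0,8) x cols[0,16) = 8x16
Op 2 fold_right: fold axis v@8; visible region now rows[0,8) x cols[8,16) = 8x8
Op 3 cut(0, 1): punch at orig (0,9); cuts so far [(0, 9)]; region rows[0,8) x cols[8,16) = 8x8
Op 4 cut(2, 7): punch at orig (2,15); cuts so far [(0, 9), (2, 15)]; region rows[0,8) x cols[8,16) = 8x8
Op 5 cut(1, 2): punch at orig (1,10); cuts so far [(0, 9), (1, 10), (2, 15)]; region rows[0,8) x cols[8,16) = 8x8
Op 6 cut(1, 5): punch at orig (1,13); cuts so far [(0, 9), (1, 10), (1, 13), (2, 15)]; region rows[0,8) x cols[8,16) = 8x8
Unfold 1 (reflect across v@8): 8 holes -> [(0, 6), (0, 9), (1, 2), (1, 5), (1, 10), (1, 13), (2, 0), (2, 15)]
Unfold 2 (reflect across v@16): 16 holes -> [(0, 6), (0, 9), (0, 22), (0, 25), (1, 2), (1, 5), (1, 10), (1, 13), (1, 18), (1, 21), (1, 26), (1, 29), (2, 0), (2, 15), (2, 16), (2, 31)]
Holes: [(0, 6), (0, 9), (0, 22), (0, 25), (1, 2), (1, 5), (1, 10), (1, 13), (1, 18), (1, 21), (1, 26), (1, 29), (2, 0), (2, 15), (2, 16), (2, 31)]

Answer: no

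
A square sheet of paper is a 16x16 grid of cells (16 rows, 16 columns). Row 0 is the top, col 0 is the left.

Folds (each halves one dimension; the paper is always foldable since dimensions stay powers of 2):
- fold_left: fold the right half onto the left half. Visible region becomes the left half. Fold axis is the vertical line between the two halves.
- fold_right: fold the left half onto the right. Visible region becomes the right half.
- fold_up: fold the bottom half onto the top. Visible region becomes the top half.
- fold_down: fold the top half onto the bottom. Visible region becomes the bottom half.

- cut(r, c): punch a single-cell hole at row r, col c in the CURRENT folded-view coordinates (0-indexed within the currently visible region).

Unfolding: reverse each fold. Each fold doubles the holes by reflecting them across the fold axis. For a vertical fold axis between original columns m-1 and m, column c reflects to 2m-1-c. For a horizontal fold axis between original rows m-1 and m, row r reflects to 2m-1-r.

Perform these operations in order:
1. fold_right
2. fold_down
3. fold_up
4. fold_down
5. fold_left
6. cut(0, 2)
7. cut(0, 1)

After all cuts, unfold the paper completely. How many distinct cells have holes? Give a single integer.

Op 1 fold_right: fold axis v@8; visible region now rows[0,16) x cols[8,16) = 16x8
Op 2 fold_down: fold axis h@8; visible region now rows[8,16) x cols[8,16) = 8x8
Op 3 fold_up: fold axis h@12; visible region now rows[8,12) x cols[8,16) = 4x8
Op 4 fold_down: fold axis h@10; visible region now rows[10,12) x cols[8,16) = 2x8
Op 5 fold_left: fold axis v@12; visible region now rows[10,12) x cols[8,12) = 2x4
Op 6 cut(0, 2): punch at orig (10,10); cuts so far [(10, 10)]; region rows[10,12) x cols[8,12) = 2x4
Op 7 cut(0, 1): punch at orig (10,9); cuts so far [(10, 9), (10, 10)]; region rows[10,12) x cols[8,12) = 2x4
Unfold 1 (reflect across v@12): 4 holes -> [(10, 9), (10, 10), (10, 13), (10, 14)]
Unfold 2 (reflect across h@10): 8 holes -> [(9, 9), (9, 10), (9, 13), (9, 14), (10, 9), (10, 10), (10, 13), (10, 14)]
Unfold 3 (reflect across h@12): 16 holes -> [(9, 9), (9, 10), (9, 13), (9, 14), (10, 9), (10, 10), (10, 13), (10, 14), (13, 9), (13, 10), (13, 13), (13, 14), (14, 9), (14, 10), (14, 13), (14, 14)]
Unfold 4 (reflect across h@8): 32 holes -> [(1, 9), (1, 10), (1, 13), (1, 14), (2, 9), (2, 10), (2, 13), (2, 14), (5, 9), (5, 10), (5, 13), (5, 14), (6, 9), (6, 10), (6, 13), (6, 14), (9, 9), (9, 10), (9, 13), (9, 14), (10, 9), (10, 10), (10, 13), (10, 14), (13, 9), (13, 10), (13, 13), (13, 14), (14, 9), (14, 10), (14, 13), (14, 14)]
Unfold 5 (reflect across v@8): 64 holes -> [(1, 1), (1, 2), (1, 5), (1, 6), (1, 9), (1, 10), (1, 13), (1, 14), (2, 1), (2, 2), (2, 5), (2, 6), (2, 9), (2, 10), (2, 13), (2, 14), (5, 1), (5, 2), (5, 5), (5, 6), (5, 9), (5, 10), (5, 13), (5, 14), (6, 1), (6, 2), (6, 5), (6, 6), (6, 9), (6, 10), (6, 13), (6, 14), (9, 1), (9, 2), (9, 5), (9, 6), (9, 9), (9, 10), (9, 13), (9, 14), (10, 1), (10, 2), (10, 5), (10, 6), (10, 9), (10, 10), (10, 13), (10, 14), (13, 1), (13, 2), (13, 5), (13, 6), (13, 9), (13, 10), (13, 13), (13, 14), (14, 1), (14, 2), (14, 5), (14, 6), (14, 9), (14, 10), (14, 13), (14, 14)]

Answer: 64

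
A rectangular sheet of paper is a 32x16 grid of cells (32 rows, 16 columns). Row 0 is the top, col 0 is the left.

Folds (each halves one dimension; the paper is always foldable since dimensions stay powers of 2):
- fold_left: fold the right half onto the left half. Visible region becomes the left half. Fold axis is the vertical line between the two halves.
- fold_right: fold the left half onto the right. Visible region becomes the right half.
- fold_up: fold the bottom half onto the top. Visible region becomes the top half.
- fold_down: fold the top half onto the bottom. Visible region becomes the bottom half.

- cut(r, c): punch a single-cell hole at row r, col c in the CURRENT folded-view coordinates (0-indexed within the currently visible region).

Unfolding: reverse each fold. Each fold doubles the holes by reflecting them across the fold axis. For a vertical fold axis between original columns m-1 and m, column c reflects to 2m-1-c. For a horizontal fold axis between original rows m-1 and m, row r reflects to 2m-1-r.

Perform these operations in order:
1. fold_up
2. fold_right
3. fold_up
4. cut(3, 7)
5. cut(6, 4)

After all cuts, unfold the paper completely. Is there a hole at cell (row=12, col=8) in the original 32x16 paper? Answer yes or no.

Op 1 fold_up: fold axis h@16; visible region now rows[0,16) x cols[0,16) = 16x16
Op 2 fold_right: fold axis v@8; visible region now rows[0,16) x cols[8,16) = 16x8
Op 3 fold_up: fold axis h@8; visible region now rows[0,8) x cols[8,16) = 8x8
Op 4 cut(3, 7): punch at orig (3,15); cuts so far [(3, 15)]; region rows[0,8) x cols[8,16) = 8x8
Op 5 cut(6, 4): punch at orig (6,12); cuts so far [(3, 15), (6, 12)]; region rows[0,8) x cols[8,16) = 8x8
Unfold 1 (reflect across h@8): 4 holes -> [(3, 15), (6, 12), (9, 12), (12, 15)]
Unfold 2 (reflect across v@8): 8 holes -> [(3, 0), (3, 15), (6, 3), (6, 12), (9, 3), (9, 12), (12, 0), (12, 15)]
Unfold 3 (reflect across h@16): 16 holes -> [(3, 0), (3, 15), (6, 3), (6, 12), (9, 3), (9, 12), (12, 0), (12, 15), (19, 0), (19, 15), (22, 3), (22, 12), (25, 3), (25, 12), (28, 0), (28, 15)]
Holes: [(3, 0), (3, 15), (6, 3), (6, 12), (9, 3), (9, 12), (12, 0), (12, 15), (19, 0), (19, 15), (22, 3), (22, 12), (25, 3), (25, 12), (28, 0), (28, 15)]

Answer: no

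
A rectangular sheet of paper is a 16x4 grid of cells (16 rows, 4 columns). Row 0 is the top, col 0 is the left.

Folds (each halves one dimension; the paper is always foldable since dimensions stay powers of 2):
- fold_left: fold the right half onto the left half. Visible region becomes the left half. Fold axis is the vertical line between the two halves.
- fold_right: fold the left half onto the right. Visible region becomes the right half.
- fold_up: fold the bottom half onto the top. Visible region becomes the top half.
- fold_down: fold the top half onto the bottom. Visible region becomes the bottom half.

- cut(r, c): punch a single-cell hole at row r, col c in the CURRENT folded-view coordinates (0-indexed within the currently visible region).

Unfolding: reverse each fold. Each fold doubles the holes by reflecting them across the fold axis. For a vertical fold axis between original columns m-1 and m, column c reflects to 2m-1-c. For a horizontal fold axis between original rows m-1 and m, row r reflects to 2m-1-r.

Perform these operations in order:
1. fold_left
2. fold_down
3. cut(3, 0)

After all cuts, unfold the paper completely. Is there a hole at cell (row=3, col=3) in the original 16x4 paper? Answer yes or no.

Op 1 fold_left: fold axis v@2; visible region now rows[0,16) x cols[0,2) = 16x2
Op 2 fold_down: fold axis h@8; visible region now rows[8,16) x cols[0,2) = 8x2
Op 3 cut(3, 0): punch at orig (11,0); cuts so far [(11, 0)]; region rows[8,16) x cols[0,2) = 8x2
Unfold 1 (reflect across h@8): 2 holes -> [(4, 0), (11, 0)]
Unfold 2 (reflect across v@2): 4 holes -> [(4, 0), (4, 3), (11, 0), (11, 3)]
Holes: [(4, 0), (4, 3), (11, 0), (11, 3)]

Answer: no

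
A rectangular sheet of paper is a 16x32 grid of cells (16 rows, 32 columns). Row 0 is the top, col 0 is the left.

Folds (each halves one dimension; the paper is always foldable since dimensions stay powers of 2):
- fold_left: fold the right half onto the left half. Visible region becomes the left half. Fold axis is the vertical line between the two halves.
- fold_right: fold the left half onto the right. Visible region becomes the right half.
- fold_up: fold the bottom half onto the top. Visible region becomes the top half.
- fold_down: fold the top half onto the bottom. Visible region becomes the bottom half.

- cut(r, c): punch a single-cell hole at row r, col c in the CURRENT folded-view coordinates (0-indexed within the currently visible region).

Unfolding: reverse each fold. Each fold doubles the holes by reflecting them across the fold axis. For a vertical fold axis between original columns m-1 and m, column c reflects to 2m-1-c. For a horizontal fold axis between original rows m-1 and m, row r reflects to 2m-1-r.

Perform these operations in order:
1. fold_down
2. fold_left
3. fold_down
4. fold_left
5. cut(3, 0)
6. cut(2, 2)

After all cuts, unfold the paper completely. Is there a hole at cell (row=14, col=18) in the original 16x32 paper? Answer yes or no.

Answer: yes

Derivation:
Op 1 fold_down: fold axis h@8; visible region now rows[8,16) x cols[0,32) = 8x32
Op 2 fold_left: fold axis v@16; visible region now rows[8,16) x cols[0,16) = 8x16
Op 3 fold_down: fold axis h@12; visible region now rows[12,16) x cols[0,16) = 4x16
Op 4 fold_left: fold axis v@8; visible region now rows[12,16) x cols[0,8) = 4x8
Op 5 cut(3, 0): punch at orig (15,0); cuts so far [(15, 0)]; region rows[12,16) x cols[0,8) = 4x8
Op 6 cut(2, 2): punch at orig (14,2); cuts so far [(14, 2), (15, 0)]; region rows[12,16) x cols[0,8) = 4x8
Unfold 1 (reflect across v@8): 4 holes -> [(14, 2), (14, 13), (15, 0), (15, 15)]
Unfold 2 (reflect across h@12): 8 holes -> [(8, 0), (8, 15), (9, 2), (9, 13), (14, 2), (14, 13), (15, 0), (15, 15)]
Unfold 3 (reflect across v@16): 16 holes -> [(8, 0), (8, 15), (8, 16), (8, 31), (9, 2), (9, 13), (9, 18), (9, 29), (14, 2), (14, 13), (14, 18), (14, 29), (15, 0), (15, 15), (15, 16), (15, 31)]
Unfold 4 (reflect across h@8): 32 holes -> [(0, 0), (0, 15), (0, 16), (0, 31), (1, 2), (1, 13), (1, 18), (1, 29), (6, 2), (6, 13), (6, 18), (6, 29), (7, 0), (7, 15), (7, 16), (7, 31), (8, 0), (8, 15), (8, 16), (8, 31), (9, 2), (9, 13), (9, 18), (9, 29), (14, 2), (14, 13), (14, 18), (14, 29), (15, 0), (15, 15), (15, 16), (15, 31)]
Holes: [(0, 0), (0, 15), (0, 16), (0, 31), (1, 2), (1, 13), (1, 18), (1, 29), (6, 2), (6, 13), (6, 18), (6, 29), (7, 0), (7, 15), (7, 16), (7, 31), (8, 0), (8, 15), (8, 16), (8, 31), (9, 2), (9, 13), (9, 18), (9, 29), (14, 2), (14, 13), (14, 18), (14, 29), (15, 0), (15, 15), (15, 16), (15, 31)]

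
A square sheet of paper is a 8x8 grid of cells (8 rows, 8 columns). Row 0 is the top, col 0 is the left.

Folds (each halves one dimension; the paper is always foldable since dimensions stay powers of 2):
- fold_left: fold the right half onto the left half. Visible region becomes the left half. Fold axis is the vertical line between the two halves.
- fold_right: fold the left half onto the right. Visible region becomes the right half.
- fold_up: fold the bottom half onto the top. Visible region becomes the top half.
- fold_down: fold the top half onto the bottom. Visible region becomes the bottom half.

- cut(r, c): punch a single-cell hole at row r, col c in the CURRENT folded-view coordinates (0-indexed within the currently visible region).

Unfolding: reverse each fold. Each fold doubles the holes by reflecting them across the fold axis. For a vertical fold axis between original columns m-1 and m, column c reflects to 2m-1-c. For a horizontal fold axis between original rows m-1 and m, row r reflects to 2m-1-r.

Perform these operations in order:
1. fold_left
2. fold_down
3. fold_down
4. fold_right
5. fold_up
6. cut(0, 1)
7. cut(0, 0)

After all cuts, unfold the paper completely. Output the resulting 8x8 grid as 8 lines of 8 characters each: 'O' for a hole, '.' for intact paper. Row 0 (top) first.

Op 1 fold_left: fold axis v@4; visible region now rows[0,8) x cols[0,4) = 8x4
Op 2 fold_down: fold axis h@4; visible region now rows[4,8) x cols[0,4) = 4x4
Op 3 fold_down: fold axis h@6; visible region now rows[6,8) x cols[0,4) = 2x4
Op 4 fold_right: fold axis v@2; visible region now rows[6,8) x cols[2,4) = 2x2
Op 5 fold_up: fold axis h@7; visible region now rows[6,7) x cols[2,4) = 1x2
Op 6 cut(0, 1): punch at orig (6,3); cuts so far [(6, 3)]; region rows[6,7) x cols[2,4) = 1x2
Op 7 cut(0, 0): punch at orig (6,2); cuts so far [(6, 2), (6, 3)]; region rows[6,7) x cols[2,4) = 1x2
Unfold 1 (reflect across h@7): 4 holes -> [(6, 2), (6, 3), (7, 2), (7, 3)]
Unfold 2 (reflect across v@2): 8 holes -> [(6, 0), (6, 1), (6, 2), (6, 3), (7, 0), (7, 1), (7, 2), (7, 3)]
Unfold 3 (reflect across h@6): 16 holes -> [(4, 0), (4, 1), (4, 2), (4, 3), (5, 0), (5, 1), (5, 2), (5, 3), (6, 0), (6, 1), (6, 2), (6, 3), (7, 0), (7, 1), (7, 2), (7, 3)]
Unfold 4 (reflect across h@4): 32 holes -> [(0, 0), (0, 1), (0, 2), (0, 3), (1, 0), (1, 1), (1, 2), (1, 3), (2, 0), (2, 1), (2, 2), (2, 3), (3, 0), (3, 1), (3, 2), (3, 3), (4, 0), (4, 1), (4, 2), (4, 3), (5, 0), (5, 1), (5, 2), (5, 3), (6, 0), (6, 1), (6, 2), (6, 3), (7, 0), (7, 1), (7, 2), (7, 3)]
Unfold 5 (reflect across v@4): 64 holes -> [(0, 0), (0, 1), (0, 2), (0, 3), (0, 4), (0, 5), (0, 6), (0, 7), (1, 0), (1, 1), (1, 2), (1, 3), (1, 4), (1, 5), (1, 6), (1, 7), (2, 0), (2, 1), (2, 2), (2, 3), (2, 4), (2, 5), (2, 6), (2, 7), (3, 0), (3, 1), (3, 2), (3, 3), (3, 4), (3, 5), (3, 6), (3, 7), (4, 0), (4, 1), (4, 2), (4, 3), (4, 4), (4, 5), (4, 6), (4, 7), (5, 0), (5, 1), (5, 2), (5, 3), (5, 4), (5, 5), (5, 6), (5, 7), (6, 0), (6, 1), (6, 2), (6, 3), (6, 4), (6, 5), (6, 6), (6, 7), (7, 0), (7, 1), (7, 2), (7, 3), (7, 4), (7, 5), (7, 6), (7, 7)]

Answer: OOOOOOOO
OOOOOOOO
OOOOOOOO
OOOOOOOO
OOOOOOOO
OOOOOOOO
OOOOOOOO
OOOOOOOO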